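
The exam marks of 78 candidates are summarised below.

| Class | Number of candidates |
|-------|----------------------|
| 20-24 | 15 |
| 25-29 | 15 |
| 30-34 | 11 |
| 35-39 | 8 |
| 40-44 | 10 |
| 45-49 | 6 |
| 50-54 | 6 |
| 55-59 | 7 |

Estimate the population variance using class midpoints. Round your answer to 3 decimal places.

Midpoints: 22, 27, 32, 37, 42, 47, 52, 57
n = 78, Σfm = 2796, mean = 35.8462
Σfm² = 110272
Σf(m − x̄)² = Σfm² − (Σfm)²/n = 110272 − 2796²/78 = 10046.1538
Population variance = 10046.1538 / 78 = 128.7968

128.797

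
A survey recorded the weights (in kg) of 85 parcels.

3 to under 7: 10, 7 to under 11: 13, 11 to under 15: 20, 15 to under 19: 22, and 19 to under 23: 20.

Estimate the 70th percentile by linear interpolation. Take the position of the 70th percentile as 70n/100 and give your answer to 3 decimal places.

18.000

Cumulative frequencies: 10, 23, 43, 65, 85
n = 85; position = 70n/100 = 59.5.
This falls in the class 15 to under 19: L = 15, F = 43, f = 22, h = 4.
70th percentile ≈ 15 + ((59.5 − 43) / 22) × 4 = 18.0000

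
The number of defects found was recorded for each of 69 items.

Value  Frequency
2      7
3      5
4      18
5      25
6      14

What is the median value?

Cumulative frequencies: 7, 12, 30, 55, 69
n = 69, so the median is the value in position (n+1)/2 = 35.
Position 35 falls at value 5.

5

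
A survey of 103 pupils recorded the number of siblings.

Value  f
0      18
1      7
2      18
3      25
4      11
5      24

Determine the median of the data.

Cumulative frequencies: 18, 25, 43, 68, 79, 103
n = 103, so the median is the value in position (n+1)/2 = 52.
Position 52 falls at value 3.

3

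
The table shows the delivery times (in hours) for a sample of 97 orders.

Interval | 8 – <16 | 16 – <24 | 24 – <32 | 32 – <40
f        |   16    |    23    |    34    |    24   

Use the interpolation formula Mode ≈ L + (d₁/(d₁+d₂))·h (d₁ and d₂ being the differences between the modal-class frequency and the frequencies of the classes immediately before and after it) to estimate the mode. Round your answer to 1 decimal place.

Modal class: 24 – <32 (highest frequency 34).
d₁ = 34 − 23 = 11, d₂ = 34 − 24 = 10
Mode ≈ 24 + (11/(11+10)) × 8 = 24 + 4.1905 = 28.1905

28.2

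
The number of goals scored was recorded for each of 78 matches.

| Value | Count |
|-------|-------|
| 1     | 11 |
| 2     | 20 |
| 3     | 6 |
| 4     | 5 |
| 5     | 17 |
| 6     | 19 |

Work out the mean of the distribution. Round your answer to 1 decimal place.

Values: 1, 2, 3, 4, 5, 6
Σfx = 11×1 + 20×2 + 6×3 + 5×4 + 17×5 + 19×6 = 288
n = Σf = 78
Mean = 288 / 78 = 3.6923

3.7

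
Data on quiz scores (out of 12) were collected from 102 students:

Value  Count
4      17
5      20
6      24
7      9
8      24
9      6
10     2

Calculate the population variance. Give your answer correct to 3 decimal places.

Values: 4, 5, 6, 7, 8, 9, 10
n = 102, Σfx = 641, mean = 6.2843
Σfx² = 4299
Σf(x − x̄)² = Σfx² − (Σfx)²/n = 4299 − 641²/102 = 270.7549
Population variance = 270.7549 / 102 = 2.6545

2.654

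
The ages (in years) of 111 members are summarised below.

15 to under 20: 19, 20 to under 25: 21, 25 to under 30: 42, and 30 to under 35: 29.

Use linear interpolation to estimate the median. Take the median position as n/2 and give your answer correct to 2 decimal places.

26.85

Cumulative frequencies: 19, 40, 82, 111
n = 111; position = n/2 = 55.5.
This falls in the class 25 to under 30: L = 25, F = 40, f = 42, h = 5.
Median ≈ 25 + ((55.5 − 40) / 42) × 5 = 26.8452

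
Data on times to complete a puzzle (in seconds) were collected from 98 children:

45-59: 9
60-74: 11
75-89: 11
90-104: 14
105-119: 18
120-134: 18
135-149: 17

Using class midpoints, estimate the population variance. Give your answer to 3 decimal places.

822.712

Midpoints: 52, 67, 82, 97, 112, 127, 142
n = 98, Σfm = 10181, mean = 103.8878
Σfm² = 1138307
Σf(m − x̄)² = Σfm² − (Σfm)²/n = 1138307 − 10181²/98 = 80625.7653
Population variance = 80625.7653 / 98 = 822.7119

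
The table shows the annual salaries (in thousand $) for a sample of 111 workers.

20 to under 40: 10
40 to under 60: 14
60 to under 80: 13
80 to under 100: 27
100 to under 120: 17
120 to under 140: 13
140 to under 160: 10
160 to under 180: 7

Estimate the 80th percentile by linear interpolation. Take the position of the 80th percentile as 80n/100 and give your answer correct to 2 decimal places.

Cumulative frequencies: 10, 24, 37, 64, 81, 94, 104, 111
n = 111; position = 80n/100 = 88.8.
This falls in the class 120 to under 140: L = 120, F = 81, f = 13, h = 20.
80th percentile ≈ 120 + ((88.8 − 81) / 13) × 20 = 132.0000

132.00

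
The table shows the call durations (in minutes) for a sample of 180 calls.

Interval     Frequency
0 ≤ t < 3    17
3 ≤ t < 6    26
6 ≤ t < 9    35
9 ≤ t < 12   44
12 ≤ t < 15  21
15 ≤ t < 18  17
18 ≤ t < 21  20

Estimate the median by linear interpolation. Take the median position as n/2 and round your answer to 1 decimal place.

9.8

Cumulative frequencies: 17, 43, 78, 122, 143, 160, 180
n = 180; position = n/2 = 90.
This falls in the class 9 ≤ t < 12: L = 9, F = 78, f = 44, h = 3.
Median ≈ 9 + ((90 − 78) / 44) × 3 = 9.8182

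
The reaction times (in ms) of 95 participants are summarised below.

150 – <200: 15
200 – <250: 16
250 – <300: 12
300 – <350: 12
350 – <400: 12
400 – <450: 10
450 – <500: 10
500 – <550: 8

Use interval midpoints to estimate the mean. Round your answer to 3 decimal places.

Midpoints: 175, 225, 275, 325, 375, 425, 475, 525
Σfm = 15×175 + 16×225 + 12×275 + 12×325 + 12×375 + 10×425 + 10×475 + 8×525 = 31125
n = Σf = 95
Mean = 31125 / 95 = 327.6316

327.632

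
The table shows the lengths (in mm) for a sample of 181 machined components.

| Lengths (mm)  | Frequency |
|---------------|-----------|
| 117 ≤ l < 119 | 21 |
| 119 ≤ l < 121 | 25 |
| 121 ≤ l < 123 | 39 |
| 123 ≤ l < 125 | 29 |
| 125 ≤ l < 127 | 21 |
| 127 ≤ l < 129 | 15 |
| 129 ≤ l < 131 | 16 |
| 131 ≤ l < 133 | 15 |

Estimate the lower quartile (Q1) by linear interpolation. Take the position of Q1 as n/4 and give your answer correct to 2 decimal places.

Cumulative frequencies: 21, 46, 85, 114, 135, 150, 166, 181
n = 181; position = n/4 = 45.25.
This falls in the class 119 ≤ l < 121: L = 119, F = 21, f = 25, h = 2.
Lower quartile ≈ 119 + ((45.25 − 21) / 25) × 2 = 120.9400

120.94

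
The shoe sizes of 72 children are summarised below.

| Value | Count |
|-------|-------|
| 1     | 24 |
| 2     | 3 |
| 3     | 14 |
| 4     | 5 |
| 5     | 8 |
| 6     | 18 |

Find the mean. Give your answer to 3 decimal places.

Values: 1, 2, 3, 4, 5, 6
Σfx = 24×1 + 3×2 + 14×3 + 5×4 + 8×5 + 18×6 = 240
n = Σf = 72
Mean = 240 / 72 = 3.3333

3.333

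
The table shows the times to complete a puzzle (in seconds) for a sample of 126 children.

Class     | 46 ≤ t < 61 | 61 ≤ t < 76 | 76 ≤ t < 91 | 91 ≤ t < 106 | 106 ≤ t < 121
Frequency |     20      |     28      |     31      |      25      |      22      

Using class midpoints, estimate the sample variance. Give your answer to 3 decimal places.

Midpoints: 53.5, 68.5, 83.5, 98.5, 113.5
n = 126, Σfm = 10536, mean = 83.6190
Σfm² = 930733.5
Σf(m − x̄)² = Σfm² − (Σfm)²/n = 930733.5 − 10536²/126 = 49723.2143
Sample variance = 49723.2143 / 125 = 397.7857

397.786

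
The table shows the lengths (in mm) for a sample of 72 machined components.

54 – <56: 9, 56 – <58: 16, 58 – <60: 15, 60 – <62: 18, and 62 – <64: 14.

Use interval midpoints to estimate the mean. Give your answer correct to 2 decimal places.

Midpoints: 55, 57, 59, 61, 63
Σfm = 9×55 + 16×57 + 15×59 + 18×61 + 14×63 = 4272
n = Σf = 72
Mean = 4272 / 72 = 59.3333

59.33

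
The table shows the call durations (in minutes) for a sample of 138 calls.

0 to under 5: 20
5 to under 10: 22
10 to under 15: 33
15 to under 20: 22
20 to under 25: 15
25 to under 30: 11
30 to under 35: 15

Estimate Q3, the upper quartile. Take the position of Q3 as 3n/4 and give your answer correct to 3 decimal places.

Cumulative frequencies: 20, 42, 75, 97, 112, 123, 138
n = 138; position = 3n/4 = 103.5.
This falls in the class 20 to under 25: L = 20, F = 97, f = 15, h = 5.
Upper quartile ≈ 20 + ((103.5 − 97) / 15) × 5 = 22.1667

22.167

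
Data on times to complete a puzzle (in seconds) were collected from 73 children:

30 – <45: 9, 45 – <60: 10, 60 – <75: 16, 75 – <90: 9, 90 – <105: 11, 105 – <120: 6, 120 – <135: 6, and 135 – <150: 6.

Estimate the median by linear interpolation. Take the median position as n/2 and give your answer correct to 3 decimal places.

77.500

Cumulative frequencies: 9, 19, 35, 44, 55, 61, 67, 73
n = 73; position = n/2 = 36.5.
This falls in the class 75 – <90: L = 75, F = 35, f = 9, h = 15.
Median ≈ 75 + ((36.5 − 35) / 9) × 15 = 77.5000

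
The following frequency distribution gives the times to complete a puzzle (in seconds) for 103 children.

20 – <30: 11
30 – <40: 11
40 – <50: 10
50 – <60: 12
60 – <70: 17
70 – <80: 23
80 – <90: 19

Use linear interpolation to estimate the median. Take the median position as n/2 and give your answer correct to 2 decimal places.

64.41

Cumulative frequencies: 11, 22, 32, 44, 61, 84, 103
n = 103; position = n/2 = 51.5.
This falls in the class 60 – <70: L = 60, F = 44, f = 17, h = 10.
Median ≈ 60 + ((51.5 − 44) / 17) × 10 = 64.4118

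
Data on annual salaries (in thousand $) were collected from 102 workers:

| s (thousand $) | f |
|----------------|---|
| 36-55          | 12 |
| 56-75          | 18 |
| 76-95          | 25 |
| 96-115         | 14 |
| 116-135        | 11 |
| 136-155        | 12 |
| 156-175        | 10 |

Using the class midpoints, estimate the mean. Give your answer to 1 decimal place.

Midpoints: 45.5, 65.5, 85.5, 105.5, 125.5, 145.5, 165.5
Σfm = 12×45.5 + 18×65.5 + 25×85.5 + 14×105.5 + 11×125.5 + 12×145.5 + 10×165.5 = 10121
n = Σf = 102
Mean = 10121 / 102 = 99.2255

99.2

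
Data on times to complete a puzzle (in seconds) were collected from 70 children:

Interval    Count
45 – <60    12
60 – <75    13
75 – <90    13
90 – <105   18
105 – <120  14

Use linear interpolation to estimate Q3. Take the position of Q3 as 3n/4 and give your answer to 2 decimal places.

Cumulative frequencies: 12, 25, 38, 56, 70
n = 70; position = 3n/4 = 52.5.
This falls in the class 90 – <105: L = 90, F = 38, f = 18, h = 15.
Upper quartile ≈ 90 + ((52.5 − 38) / 18) × 15 = 102.0833

102.08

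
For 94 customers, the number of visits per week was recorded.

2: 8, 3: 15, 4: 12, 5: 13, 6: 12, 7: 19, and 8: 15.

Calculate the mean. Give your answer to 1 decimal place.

5.3

Values: 2, 3, 4, 5, 6, 7, 8
Σfx = 8×2 + 15×3 + 12×4 + 13×5 + 12×6 + 19×7 + 15×8 = 499
n = Σf = 94
Mean = 499 / 94 = 5.3085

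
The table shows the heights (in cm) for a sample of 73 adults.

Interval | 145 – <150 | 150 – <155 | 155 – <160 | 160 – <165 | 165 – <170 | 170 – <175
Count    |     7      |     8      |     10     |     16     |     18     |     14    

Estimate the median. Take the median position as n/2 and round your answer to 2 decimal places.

Cumulative frequencies: 7, 15, 25, 41, 59, 73
n = 73; position = n/2 = 36.5.
This falls in the class 160 – <165: L = 160, F = 25, f = 16, h = 5.
Median ≈ 160 + ((36.5 − 25) / 16) × 5 = 163.5938

163.59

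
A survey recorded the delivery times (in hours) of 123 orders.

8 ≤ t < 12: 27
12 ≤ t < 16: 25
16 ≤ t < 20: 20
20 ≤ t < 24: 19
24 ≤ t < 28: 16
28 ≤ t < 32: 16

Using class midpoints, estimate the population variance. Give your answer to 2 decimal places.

Midpoints: 10, 14, 18, 22, 26, 30
n = 123, Σfm = 2294, mean = 18.6504
Σfm² = 48492
Σf(m − x̄)² = Σfm² − (Σfm)²/n = 48492 − 2294²/123 = 5707.9675
Population variance = 5707.9675 / 123 = 46.4062

46.41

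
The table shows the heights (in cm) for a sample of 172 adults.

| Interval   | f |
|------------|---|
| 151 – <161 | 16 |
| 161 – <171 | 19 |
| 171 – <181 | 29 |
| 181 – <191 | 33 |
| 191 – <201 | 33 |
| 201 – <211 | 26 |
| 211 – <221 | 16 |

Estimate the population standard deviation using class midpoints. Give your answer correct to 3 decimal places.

Midpoints: 156, 166, 176, 186, 196, 206, 216
n = 172, Σfm = 32172, mean = 187.0465
Σfm² = 6070472
Σf(m − x̄)² = Σfm² − (Σfm)²/n = 6070472 − 32172²/172 = 52811.6279
Population variance = 52811.6279 / 172 = 307.0443
Standard deviation = √307.0443 = 17.5227

17.523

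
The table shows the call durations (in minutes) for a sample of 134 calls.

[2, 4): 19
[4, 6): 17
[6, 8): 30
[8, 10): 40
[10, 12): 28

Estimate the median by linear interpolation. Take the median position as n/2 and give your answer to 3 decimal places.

Cumulative frequencies: 19, 36, 66, 106, 134
n = 134; position = n/2 = 67.
This falls in the class [8, 10): L = 8, F = 66, f = 40, h = 2.
Median ≈ 8 + ((67 − 66) / 40) × 2 = 8.0500

8.050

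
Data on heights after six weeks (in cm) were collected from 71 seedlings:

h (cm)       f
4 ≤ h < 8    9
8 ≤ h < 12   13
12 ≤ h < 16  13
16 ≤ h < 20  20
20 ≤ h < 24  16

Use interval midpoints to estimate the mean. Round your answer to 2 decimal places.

Midpoints: 6, 10, 14, 18, 22
Σfm = 9×6 + 13×10 + 13×14 + 20×18 + 16×22 = 1078
n = Σf = 71
Mean = 1078 / 71 = 15.1831

15.18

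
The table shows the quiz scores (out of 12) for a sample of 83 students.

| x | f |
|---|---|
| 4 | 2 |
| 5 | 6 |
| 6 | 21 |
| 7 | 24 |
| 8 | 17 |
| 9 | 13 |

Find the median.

Cumulative frequencies: 2, 8, 29, 53, 70, 83
n = 83, so the median is the value in position (n+1)/2 = 42.
Position 42 falls at value 7.

7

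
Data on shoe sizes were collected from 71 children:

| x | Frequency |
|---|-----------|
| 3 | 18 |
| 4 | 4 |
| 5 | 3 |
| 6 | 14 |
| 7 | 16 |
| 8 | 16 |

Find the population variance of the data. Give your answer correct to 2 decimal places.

3.62

Values: 3, 4, 5, 6, 7, 8
n = 71, Σfx = 409, mean = 5.7606
Σfx² = 2613
Σf(x − x̄)² = Σfx² − (Σfx)²/n = 2613 − 409²/71 = 256.9296
Population variance = 256.9296 / 71 = 3.6187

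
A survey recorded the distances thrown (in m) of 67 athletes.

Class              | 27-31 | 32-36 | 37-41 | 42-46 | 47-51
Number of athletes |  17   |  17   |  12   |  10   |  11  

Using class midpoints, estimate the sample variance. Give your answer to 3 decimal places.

50.611

Midpoints: 29, 34, 39, 44, 49
n = 67, Σfm = 2518, mean = 37.5821
Σfm² = 97972
Σf(m − x̄)² = Σfm² − (Σfm)²/n = 97972 − 2518²/67 = 3340.2985
Sample variance = 3340.2985 / 66 = 50.6106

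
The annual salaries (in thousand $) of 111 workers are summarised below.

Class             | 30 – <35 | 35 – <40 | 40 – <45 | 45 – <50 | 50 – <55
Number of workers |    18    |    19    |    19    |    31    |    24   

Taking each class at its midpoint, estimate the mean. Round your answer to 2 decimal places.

Midpoints: 32.5, 37.5, 42.5, 47.5, 52.5
Σfm = 18×32.5 + 19×37.5 + 19×42.5 + 31×47.5 + 24×52.5 = 4837.5
n = Σf = 111
Mean = 4837.5 / 111 = 43.5811

43.58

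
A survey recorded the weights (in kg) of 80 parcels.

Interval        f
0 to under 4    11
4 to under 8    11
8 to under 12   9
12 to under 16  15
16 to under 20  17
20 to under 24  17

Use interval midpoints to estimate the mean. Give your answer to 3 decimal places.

Midpoints: 2, 6, 10, 14, 18, 22
Σfm = 11×2 + 11×6 + 9×10 + 15×14 + 17×18 + 17×22 = 1068
n = Σf = 80
Mean = 1068 / 80 = 13.3500

13.350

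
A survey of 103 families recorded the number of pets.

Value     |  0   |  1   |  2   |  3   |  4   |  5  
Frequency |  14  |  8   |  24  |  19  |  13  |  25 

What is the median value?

Cumulative frequencies: 14, 22, 46, 65, 78, 103
n = 103, so the median is the value in position (n+1)/2 = 52.
Position 52 falls at value 3.

3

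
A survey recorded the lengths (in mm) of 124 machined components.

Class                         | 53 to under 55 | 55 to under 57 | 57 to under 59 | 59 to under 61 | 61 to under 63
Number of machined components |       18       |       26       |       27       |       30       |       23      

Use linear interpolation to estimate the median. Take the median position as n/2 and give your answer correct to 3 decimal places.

58.333

Cumulative frequencies: 18, 44, 71, 101, 124
n = 124; position = n/2 = 62.
This falls in the class 57 to under 59: L = 57, F = 44, f = 27, h = 2.
Median ≈ 57 + ((62 − 44) / 27) × 2 = 58.3333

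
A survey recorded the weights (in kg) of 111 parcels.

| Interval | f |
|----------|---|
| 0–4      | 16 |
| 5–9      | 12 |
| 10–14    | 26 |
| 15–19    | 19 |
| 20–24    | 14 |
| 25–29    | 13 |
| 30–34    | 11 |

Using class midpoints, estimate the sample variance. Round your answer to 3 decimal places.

85.766

Midpoints: 2, 7, 12, 17, 22, 27, 32
n = 111, Σfm = 1762, mean = 15.8739
Σfm² = 37404
Σf(m − x̄)² = Σfm² − (Σfm)²/n = 37404 − 1762²/111 = 9434.2342
Sample variance = 9434.2342 / 110 = 85.7658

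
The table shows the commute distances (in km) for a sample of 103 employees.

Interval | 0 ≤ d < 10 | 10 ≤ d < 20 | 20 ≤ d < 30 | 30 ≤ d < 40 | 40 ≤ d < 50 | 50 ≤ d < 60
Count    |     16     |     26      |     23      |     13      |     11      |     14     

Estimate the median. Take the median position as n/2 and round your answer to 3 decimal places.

24.130

Cumulative frequencies: 16, 42, 65, 78, 89, 103
n = 103; position = n/2 = 51.5.
This falls in the class 20 ≤ d < 30: L = 20, F = 42, f = 23, h = 10.
Median ≈ 20 + ((51.5 − 42) / 23) × 10 = 24.1304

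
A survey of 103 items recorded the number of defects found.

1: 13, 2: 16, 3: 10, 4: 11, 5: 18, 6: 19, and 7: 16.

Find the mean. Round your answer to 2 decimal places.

4.22

Values: 1, 2, 3, 4, 5, 6, 7
Σfx = 13×1 + 16×2 + 10×3 + 11×4 + 18×5 + 19×6 + 16×7 = 435
n = Σf = 103
Mean = 435 / 103 = 4.2233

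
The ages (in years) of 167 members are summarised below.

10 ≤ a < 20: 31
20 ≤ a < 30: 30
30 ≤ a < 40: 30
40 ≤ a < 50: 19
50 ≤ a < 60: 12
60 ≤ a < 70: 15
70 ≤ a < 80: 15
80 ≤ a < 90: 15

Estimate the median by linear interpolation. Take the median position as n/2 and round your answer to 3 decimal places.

Cumulative frequencies: 31, 61, 91, 110, 122, 137, 152, 167
n = 167; position = n/2 = 83.5.
This falls in the class 30 ≤ a < 40: L = 30, F = 61, f = 30, h = 10.
Median ≈ 30 + ((83.5 − 61) / 30) × 10 = 37.5000

37.500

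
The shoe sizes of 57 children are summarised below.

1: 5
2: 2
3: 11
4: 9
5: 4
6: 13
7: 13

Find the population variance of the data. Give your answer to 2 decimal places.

3.69

Values: 1, 2, 3, 4, 5, 6, 7
n = 57, Σfx = 267, mean = 4.6842
Σfx² = 1461
Σf(x − x̄)² = Σfx² − (Σfx)²/n = 1461 − 267²/57 = 210.3158
Population variance = 210.3158 / 57 = 3.6898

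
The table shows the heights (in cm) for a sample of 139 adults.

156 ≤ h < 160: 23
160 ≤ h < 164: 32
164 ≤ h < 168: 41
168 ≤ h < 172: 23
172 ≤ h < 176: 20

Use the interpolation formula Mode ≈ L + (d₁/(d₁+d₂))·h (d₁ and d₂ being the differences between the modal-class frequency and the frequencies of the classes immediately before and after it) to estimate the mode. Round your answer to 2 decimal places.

165.33

Modal class: 164 ≤ h < 168 (highest frequency 41).
d₁ = 41 − 32 = 9, d₂ = 41 − 23 = 18
Mode ≈ 164 + (9/(9+18)) × 4 = 164 + 1.3333 = 165.3333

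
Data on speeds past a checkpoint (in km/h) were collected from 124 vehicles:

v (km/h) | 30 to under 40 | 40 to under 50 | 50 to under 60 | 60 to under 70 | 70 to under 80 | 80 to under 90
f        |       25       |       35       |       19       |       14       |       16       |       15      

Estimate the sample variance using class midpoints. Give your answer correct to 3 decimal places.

Midpoints: 35, 45, 55, 65, 75, 85
n = 124, Σfm = 6880, mean = 55.4839
Σfm² = 416500
Σf(m − x̄)² = Σfm² − (Σfm)²/n = 416500 − 6880²/124 = 34770.9677
Sample variance = 34770.9677 / 123 = 282.6908

282.691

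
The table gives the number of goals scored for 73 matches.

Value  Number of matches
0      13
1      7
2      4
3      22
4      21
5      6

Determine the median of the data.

3

Cumulative frequencies: 13, 20, 24, 46, 67, 73
n = 73, so the median is the value in position (n+1)/2 = 37.
Position 37 falls at value 3.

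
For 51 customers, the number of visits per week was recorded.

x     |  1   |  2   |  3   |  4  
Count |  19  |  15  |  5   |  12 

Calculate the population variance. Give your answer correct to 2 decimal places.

Values: 1, 2, 3, 4
n = 51, Σfx = 112, mean = 2.1961
Σfx² = 316
Σf(x − x̄)² = Σfx² − (Σfx)²/n = 316 − 112²/51 = 70.0392
Population variance = 70.0392 / 51 = 1.3733

1.37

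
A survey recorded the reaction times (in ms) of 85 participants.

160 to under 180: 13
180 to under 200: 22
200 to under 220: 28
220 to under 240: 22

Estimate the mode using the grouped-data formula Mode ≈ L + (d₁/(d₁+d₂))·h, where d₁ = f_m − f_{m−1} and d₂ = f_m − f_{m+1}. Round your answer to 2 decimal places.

Modal class: 200 to under 220 (highest frequency 28).
d₁ = 28 − 22 = 6, d₂ = 28 − 22 = 6
Mode ≈ 200 + (6/(6+6)) × 20 = 200 + 10.0000 = 210.0000

210.00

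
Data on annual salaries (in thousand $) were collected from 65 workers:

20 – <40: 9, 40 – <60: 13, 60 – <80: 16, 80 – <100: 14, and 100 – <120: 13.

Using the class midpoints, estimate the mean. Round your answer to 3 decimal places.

Midpoints: 30, 50, 70, 90, 110
Σfm = 9×30 + 13×50 + 16×70 + 14×90 + 13×110 = 4730
n = Σf = 65
Mean = 4730 / 65 = 72.7692

72.769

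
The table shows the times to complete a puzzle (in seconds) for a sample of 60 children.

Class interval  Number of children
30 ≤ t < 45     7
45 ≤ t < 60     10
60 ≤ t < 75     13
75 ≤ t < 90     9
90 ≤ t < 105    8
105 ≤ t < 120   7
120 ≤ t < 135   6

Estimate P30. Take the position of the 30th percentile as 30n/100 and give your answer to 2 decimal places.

Cumulative frequencies: 7, 17, 30, 39, 47, 54, 60
n = 60; position = 30n/100 = 18.
This falls in the class 60 ≤ t < 75: L = 60, F = 17, f = 13, h = 15.
30th percentile ≈ 60 + ((18 − 17) / 13) × 15 = 61.1538

61.15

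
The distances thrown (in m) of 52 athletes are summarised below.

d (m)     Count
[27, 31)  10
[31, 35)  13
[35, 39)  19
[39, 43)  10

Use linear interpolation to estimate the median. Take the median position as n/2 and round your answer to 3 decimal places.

35.632

Cumulative frequencies: 10, 23, 42, 52
n = 52; position = n/2 = 26.
This falls in the class [35, 39): L = 35, F = 23, f = 19, h = 4.
Median ≈ 35 + ((26 − 23) / 19) × 4 = 35.6316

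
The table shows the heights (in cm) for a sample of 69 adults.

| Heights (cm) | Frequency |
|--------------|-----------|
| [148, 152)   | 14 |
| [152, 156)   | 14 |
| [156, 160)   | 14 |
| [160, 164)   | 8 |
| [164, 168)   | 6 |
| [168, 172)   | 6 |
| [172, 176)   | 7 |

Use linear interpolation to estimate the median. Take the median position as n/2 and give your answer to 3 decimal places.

Cumulative frequencies: 14, 28, 42, 50, 56, 62, 69
n = 69; position = n/2 = 34.5.
This falls in the class [156, 160): L = 156, F = 28, f = 14, h = 4.
Median ≈ 156 + ((34.5 − 28) / 14) × 4 = 157.8571

157.857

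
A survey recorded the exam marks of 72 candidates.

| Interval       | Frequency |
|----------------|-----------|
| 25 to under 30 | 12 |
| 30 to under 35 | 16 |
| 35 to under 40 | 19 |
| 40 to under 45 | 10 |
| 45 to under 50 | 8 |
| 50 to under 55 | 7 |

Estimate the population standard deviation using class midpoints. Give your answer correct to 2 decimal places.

7.64

Midpoints: 27.5, 32.5, 37.5, 42.5, 47.5, 52.5
n = 72, Σfm = 2735, mean = 37.9861
Σfm² = 108100
Σf(m − x̄)² = Σfm² − (Σfm)²/n = 108100 − 2735²/72 = 4207.9861
Population variance = 4207.9861 / 72 = 58.4443
Standard deviation = √58.4443 = 7.6449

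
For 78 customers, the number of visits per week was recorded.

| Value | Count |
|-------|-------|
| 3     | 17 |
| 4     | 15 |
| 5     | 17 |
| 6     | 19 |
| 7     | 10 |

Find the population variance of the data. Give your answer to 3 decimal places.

1.804

Values: 3, 4, 5, 6, 7
n = 78, Σfx = 380, mean = 4.8718
Σfx² = 1992
Σf(x − x̄)² = Σfx² − (Σfx)²/n = 1992 − 380²/78 = 140.7179
Population variance = 140.7179 / 78 = 1.8041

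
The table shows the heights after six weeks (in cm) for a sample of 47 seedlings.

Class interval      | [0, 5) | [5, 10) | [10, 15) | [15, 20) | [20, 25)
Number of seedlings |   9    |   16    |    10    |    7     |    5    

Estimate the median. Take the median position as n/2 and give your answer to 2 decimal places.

9.53

Cumulative frequencies: 9, 25, 35, 42, 47
n = 47; position = n/2 = 23.5.
This falls in the class [5, 10): L = 5, F = 9, f = 16, h = 5.
Median ≈ 5 + ((23.5 − 9) / 16) × 5 = 9.5312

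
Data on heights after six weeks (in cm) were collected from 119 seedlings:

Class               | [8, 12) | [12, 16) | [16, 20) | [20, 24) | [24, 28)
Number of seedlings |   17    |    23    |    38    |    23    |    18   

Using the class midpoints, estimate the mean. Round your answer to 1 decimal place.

Midpoints: 10, 14, 18, 22, 26
Σfm = 17×10 + 23×14 + 38×18 + 23×22 + 18×26 = 2150
n = Σf = 119
Mean = 2150 / 119 = 18.0672

18.1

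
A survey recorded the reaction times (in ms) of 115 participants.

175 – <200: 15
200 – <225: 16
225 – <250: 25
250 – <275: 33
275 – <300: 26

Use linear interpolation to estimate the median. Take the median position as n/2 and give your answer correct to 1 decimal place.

251.1

Cumulative frequencies: 15, 31, 56, 89, 115
n = 115; position = n/2 = 57.5.
This falls in the class 250 – <275: L = 250, F = 56, f = 33, h = 25.
Median ≈ 250 + ((57.5 − 56) / 33) × 25 = 251.1364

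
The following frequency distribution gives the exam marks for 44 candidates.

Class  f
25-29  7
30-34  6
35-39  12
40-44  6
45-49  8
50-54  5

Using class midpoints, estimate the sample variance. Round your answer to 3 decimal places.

64.205

Midpoints: 27, 32, 37, 42, 47, 52
n = 44, Σfm = 1713, mean = 38.9318
Σfm² = 69451
Σf(m − x̄)² = Σfm² − (Σfm)²/n = 69451 − 1713²/44 = 2760.7955
Sample variance = 2760.7955 / 43 = 64.2045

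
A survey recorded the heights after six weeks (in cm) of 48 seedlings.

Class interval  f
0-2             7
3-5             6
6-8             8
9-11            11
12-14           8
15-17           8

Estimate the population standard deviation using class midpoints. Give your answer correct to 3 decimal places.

Midpoints: 1, 4, 7, 10, 13, 16
n = 48, Σfm = 429, mean = 8.9375
Σfm² = 4995
Σf(m − x̄)² = Σfm² − (Σfm)²/n = 4995 − 429²/48 = 1160.8125
Population variance = 1160.8125 / 48 = 24.1836
Standard deviation = √24.1836 = 4.9177

4.918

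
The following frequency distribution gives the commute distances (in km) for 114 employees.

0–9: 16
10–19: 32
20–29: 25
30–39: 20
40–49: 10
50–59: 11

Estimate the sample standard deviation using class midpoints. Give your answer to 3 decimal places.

Midpoints: 4.5, 14.5, 24.5, 34.5, 44.5, 54.5
n = 114, Σfm = 2883, mean = 25.2895
Σfm² = 98338.5
Σf(m − x̄)² = Σfm² − (Σfm)²/n = 98338.5 − 2883²/114 = 25428.9474
Sample variance = 25428.9474 / 113 = 225.0349
Standard deviation = √225.0349 = 15.0012

15.001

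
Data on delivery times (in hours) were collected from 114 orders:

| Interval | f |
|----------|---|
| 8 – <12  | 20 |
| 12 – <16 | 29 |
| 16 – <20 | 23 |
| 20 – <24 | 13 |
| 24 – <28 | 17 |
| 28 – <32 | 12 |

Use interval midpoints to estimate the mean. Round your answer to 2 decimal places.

18.49

Midpoints: 10, 14, 18, 22, 26, 30
Σfm = 20×10 + 29×14 + 23×18 + 13×22 + 17×26 + 12×30 = 2108
n = Σf = 114
Mean = 2108 / 114 = 18.4912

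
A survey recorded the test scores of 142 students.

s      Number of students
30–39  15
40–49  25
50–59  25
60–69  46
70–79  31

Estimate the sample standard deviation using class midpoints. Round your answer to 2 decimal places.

Midpoints: 34.5, 44.5, 54.5, 64.5, 74.5
n = 142, Σfm = 8269, mean = 58.2324
Σfm² = 505045.5
Σf(m − x̄)² = Σfm² − (Σfm)²/n = 505045.5 − 8269²/142 = 23521.8310
Sample variance = 23521.8310 / 141 = 166.8215
Standard deviation = √166.8215 = 12.9159

12.92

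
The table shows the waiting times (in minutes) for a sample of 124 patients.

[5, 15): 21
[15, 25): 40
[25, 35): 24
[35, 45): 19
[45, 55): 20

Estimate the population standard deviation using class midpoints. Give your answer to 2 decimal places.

13.28

Midpoints: 10, 20, 30, 40, 50
n = 124, Σfm = 3490, mean = 28.1452
Σfm² = 120100
Σf(m − x̄)² = Σfm² − (Σfm)²/n = 120100 − 3490²/124 = 21873.3871
Population variance = 21873.3871 / 124 = 176.3983
Standard deviation = √176.3983 = 13.2815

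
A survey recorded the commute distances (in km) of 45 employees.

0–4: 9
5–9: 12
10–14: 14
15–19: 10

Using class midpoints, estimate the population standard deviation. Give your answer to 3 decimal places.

Midpoints: 2, 7, 12, 17
n = 45, Σfm = 440, mean = 9.7778
Σfm² = 5530
Σf(m − x̄)² = Σfm² − (Σfm)²/n = 5530 − 440²/45 = 1227.7778
Population variance = 1227.7778 / 45 = 27.2840
Standard deviation = √27.2840 = 5.2234

5.223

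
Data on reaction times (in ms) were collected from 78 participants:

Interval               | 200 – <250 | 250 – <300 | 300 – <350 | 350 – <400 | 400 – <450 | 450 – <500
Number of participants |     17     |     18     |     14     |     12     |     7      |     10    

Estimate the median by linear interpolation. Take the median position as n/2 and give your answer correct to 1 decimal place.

314.3

Cumulative frequencies: 17, 35, 49, 61, 68, 78
n = 78; position = n/2 = 39.
This falls in the class 300 – <350: L = 300, F = 35, f = 14, h = 50.
Median ≈ 300 + ((39 − 35) / 14) × 50 = 314.2857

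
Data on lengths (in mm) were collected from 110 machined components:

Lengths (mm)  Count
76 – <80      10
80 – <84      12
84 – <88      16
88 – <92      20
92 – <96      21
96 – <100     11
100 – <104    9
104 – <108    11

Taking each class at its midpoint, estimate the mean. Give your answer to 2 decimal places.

91.60

Midpoints: 78, 82, 86, 90, 94, 98, 102, 106
Σfm = 10×78 + 12×82 + 16×86 + 20×90 + 21×94 + 11×98 + 9×102 + 11×106 = 10076
n = Σf = 110
Mean = 10076 / 110 = 91.6000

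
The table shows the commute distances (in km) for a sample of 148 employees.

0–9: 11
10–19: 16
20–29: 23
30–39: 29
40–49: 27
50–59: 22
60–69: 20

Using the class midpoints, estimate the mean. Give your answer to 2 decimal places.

Midpoints: 4.5, 14.5, 24.5, 34.5, 44.5, 54.5, 64.5
Σfm = 11×4.5 + 16×14.5 + 23×24.5 + 29×34.5 + 27×44.5 + 22×54.5 + 20×64.5 = 5536
n = Σf = 148
Mean = 5536 / 148 = 37.4054

37.41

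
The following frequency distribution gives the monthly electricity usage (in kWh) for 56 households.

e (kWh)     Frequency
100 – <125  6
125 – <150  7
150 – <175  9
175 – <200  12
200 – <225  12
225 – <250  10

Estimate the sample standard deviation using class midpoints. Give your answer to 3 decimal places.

Midpoints: 112.5, 137.5, 162.5, 187.5, 212.5, 237.5
n = 56, Σfm = 10275, mean = 183.4821
Σfm² = 1973750
Σf(m − x̄)² = Σfm² − (Σfm)²/n = 1973750 − 10275²/56 = 88470.9821
Sample variance = 88470.9821 / 55 = 1608.5633
Standard deviation = √1608.5633 = 40.1069

40.107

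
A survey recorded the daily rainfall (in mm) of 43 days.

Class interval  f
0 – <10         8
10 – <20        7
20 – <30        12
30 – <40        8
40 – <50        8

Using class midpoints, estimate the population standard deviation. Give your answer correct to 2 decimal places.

13.55

Midpoints: 5, 15, 25, 35, 45
n = 43, Σfm = 1085, mean = 25.2326
Σfm² = 35275
Σf(m − x̄)² = Σfm² − (Σfm)²/n = 35275 − 1085²/43 = 7897.6744
Population variance = 7897.6744 / 43 = 183.6668
Standard deviation = √183.6668 = 13.5524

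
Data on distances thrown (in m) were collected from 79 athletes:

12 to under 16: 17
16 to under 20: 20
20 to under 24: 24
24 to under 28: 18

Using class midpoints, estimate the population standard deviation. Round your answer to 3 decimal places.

Midpoints: 14, 18, 22, 26
n = 79, Σfm = 1594, mean = 20.1772
Σfm² = 33596
Σf(m − x̄)² = Σfm² − (Σfm)²/n = 33596 − 1594²/79 = 1433.5190
Population variance = 1433.5190 / 79 = 18.1458
Standard deviation = √18.1458 = 4.2598

4.260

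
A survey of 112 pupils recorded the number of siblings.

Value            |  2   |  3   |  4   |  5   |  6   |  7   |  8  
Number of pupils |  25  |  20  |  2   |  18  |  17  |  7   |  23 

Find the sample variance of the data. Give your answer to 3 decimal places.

Values: 2, 3, 4, 5, 6, 7, 8
n = 112, Σfx = 543, mean = 4.8482
Σfx² = 3189
Σf(x − x̄)² = Σfx² − (Σfx)²/n = 3189 − 543²/112 = 556.4196
Sample variance = 556.4196 / 111 = 5.0128

5.013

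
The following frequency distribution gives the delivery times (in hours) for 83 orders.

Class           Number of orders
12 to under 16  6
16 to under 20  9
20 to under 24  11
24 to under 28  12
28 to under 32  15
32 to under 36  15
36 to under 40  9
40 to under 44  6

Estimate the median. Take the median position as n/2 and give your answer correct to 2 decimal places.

28.93

Cumulative frequencies: 6, 15, 26, 38, 53, 68, 77, 83
n = 83; position = n/2 = 41.5.
This falls in the class 28 to under 32: L = 28, F = 38, f = 15, h = 4.
Median ≈ 28 + ((41.5 − 38) / 15) × 4 = 28.9333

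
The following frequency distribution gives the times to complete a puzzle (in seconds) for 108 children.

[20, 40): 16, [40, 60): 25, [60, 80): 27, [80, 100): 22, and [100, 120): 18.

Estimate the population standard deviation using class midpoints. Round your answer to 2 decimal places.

26.03

Midpoints: 30, 50, 70, 90, 110
n = 108, Σfm = 7580, mean = 70.1852
Σfm² = 605200
Σf(m − x̄)² = Σfm² − (Σfm)²/n = 605200 − 7580²/108 = 73196.2963
Population variance = 73196.2963 / 108 = 677.7435
Standard deviation = √677.7435 = 26.0335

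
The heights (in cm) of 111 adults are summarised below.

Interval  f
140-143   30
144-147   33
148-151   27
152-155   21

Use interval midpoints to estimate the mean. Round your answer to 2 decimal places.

Midpoints: 141.5, 145.5, 149.5, 153.5
Σfm = 30×141.5 + 33×145.5 + 27×149.5 + 21×153.5 = 16306.5
n = Σf = 111
Mean = 16306.5 / 111 = 146.9054

146.91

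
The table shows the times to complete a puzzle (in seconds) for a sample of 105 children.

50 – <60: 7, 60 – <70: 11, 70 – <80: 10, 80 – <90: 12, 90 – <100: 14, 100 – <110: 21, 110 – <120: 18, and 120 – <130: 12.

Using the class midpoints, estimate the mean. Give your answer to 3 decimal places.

95.000

Midpoints: 55, 65, 75, 85, 95, 105, 115, 125
Σfm = 7×55 + 11×65 + 10×75 + 12×85 + 14×95 + 21×105 + 18×115 + 12×125 = 9975
n = Σf = 105
Mean = 9975 / 105 = 95.0000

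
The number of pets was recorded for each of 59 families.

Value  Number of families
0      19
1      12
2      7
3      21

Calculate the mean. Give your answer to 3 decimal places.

Values: 0, 1, 2, 3
Σfx = 19×0 + 12×1 + 7×2 + 21×3 = 89
n = Σf = 59
Mean = 89 / 59 = 1.5085

1.508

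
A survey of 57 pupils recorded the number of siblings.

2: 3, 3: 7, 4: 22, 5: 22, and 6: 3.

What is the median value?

Cumulative frequencies: 3, 10, 32, 54, 57
n = 57, so the median is the value in position (n+1)/2 = 29.
Position 29 falls at value 4.

4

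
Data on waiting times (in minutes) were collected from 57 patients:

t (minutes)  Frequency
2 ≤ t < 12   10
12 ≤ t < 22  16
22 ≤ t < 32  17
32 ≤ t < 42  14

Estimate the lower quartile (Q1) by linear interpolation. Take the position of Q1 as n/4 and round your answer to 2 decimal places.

14.66

Cumulative frequencies: 10, 26, 43, 57
n = 57; position = n/4 = 14.25.
This falls in the class 12 ≤ t < 22: L = 12, F = 10, f = 16, h = 10.
Lower quartile ≈ 12 + ((14.25 − 10) / 16) × 10 = 14.6562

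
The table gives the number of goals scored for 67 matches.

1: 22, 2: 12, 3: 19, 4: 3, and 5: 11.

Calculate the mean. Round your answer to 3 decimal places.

2.537

Values: 1, 2, 3, 4, 5
Σfx = 22×1 + 12×2 + 19×3 + 3×4 + 11×5 = 170
n = Σf = 67
Mean = 170 / 67 = 2.5373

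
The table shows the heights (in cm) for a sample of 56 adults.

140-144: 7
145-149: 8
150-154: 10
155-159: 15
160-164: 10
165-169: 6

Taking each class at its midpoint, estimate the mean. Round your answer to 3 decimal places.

Midpoints: 142, 147, 152, 157, 162, 167
Σfm = 7×142 + 8×147 + 10×152 + 15×157 + 10×162 + 6×167 = 8667
n = Σf = 56
Mean = 8667 / 56 = 154.7679

154.768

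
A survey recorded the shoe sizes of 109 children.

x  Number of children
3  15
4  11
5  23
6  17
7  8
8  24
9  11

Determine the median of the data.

Cumulative frequencies: 15, 26, 49, 66, 74, 98, 109
n = 109, so the median is the value in position (n+1)/2 = 55.
Position 55 falls at value 6.

6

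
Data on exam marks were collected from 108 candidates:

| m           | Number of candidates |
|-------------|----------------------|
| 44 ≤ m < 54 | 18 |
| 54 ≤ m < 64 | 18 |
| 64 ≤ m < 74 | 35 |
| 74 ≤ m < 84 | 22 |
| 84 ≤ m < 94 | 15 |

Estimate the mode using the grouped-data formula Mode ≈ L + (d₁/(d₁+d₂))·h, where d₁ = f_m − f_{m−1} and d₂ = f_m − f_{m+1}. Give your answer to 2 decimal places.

69.67

Modal class: 64 ≤ m < 74 (highest frequency 35).
d₁ = 35 − 18 = 17, d₂ = 35 − 22 = 13
Mode ≈ 64 + (17/(17+13)) × 10 = 64 + 5.6667 = 69.6667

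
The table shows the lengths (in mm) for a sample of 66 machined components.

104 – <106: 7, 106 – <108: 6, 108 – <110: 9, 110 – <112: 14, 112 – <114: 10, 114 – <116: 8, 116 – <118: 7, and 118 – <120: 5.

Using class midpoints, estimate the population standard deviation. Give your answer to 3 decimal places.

4.057

Midpoints: 105, 107, 109, 111, 113, 115, 117, 119
n = 66, Σfm = 7376, mean = 111.7576
Σfm² = 825410
Σf(m − x̄)² = Σfm² − (Σfm)²/n = 825410 − 7376²/66 = 1086.1212
Population variance = 1086.1212 / 66 = 16.4564
Standard deviation = √16.4564 = 4.0566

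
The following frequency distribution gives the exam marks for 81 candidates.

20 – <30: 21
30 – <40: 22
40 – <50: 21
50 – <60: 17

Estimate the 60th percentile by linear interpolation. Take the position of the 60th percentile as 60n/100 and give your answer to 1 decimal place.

Cumulative frequencies: 21, 43, 64, 81
n = 81; position = 60n/100 = 48.6.
This falls in the class 40 – <50: L = 40, F = 43, f = 21, h = 10.
60th percentile ≈ 40 + ((48.6 − 43) / 21) × 10 = 42.6667

42.7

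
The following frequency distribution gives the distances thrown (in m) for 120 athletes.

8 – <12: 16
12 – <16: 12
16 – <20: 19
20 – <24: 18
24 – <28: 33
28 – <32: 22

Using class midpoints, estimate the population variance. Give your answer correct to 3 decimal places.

44.049

Midpoints: 10, 14, 18, 22, 26, 30
n = 120, Σfm = 2584, mean = 21.5333
Σfm² = 60928
Σf(m − x̄)² = Σfm² − (Σfm)²/n = 60928 − 2584²/120 = 5285.8667
Population variance = 5285.8667 / 120 = 44.0489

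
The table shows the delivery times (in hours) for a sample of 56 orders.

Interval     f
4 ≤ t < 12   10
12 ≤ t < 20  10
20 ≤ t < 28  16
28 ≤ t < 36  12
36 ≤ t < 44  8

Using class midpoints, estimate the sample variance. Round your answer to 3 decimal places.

Midpoints: 8, 16, 24, 32, 40
n = 56, Σfm = 1328, mean = 23.7143
Σfm² = 37504
Σf(m − x̄)² = Σfm² − (Σfm)²/n = 37504 − 1328²/56 = 6011.4286
Sample variance = 6011.4286 / 55 = 109.2987

109.299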